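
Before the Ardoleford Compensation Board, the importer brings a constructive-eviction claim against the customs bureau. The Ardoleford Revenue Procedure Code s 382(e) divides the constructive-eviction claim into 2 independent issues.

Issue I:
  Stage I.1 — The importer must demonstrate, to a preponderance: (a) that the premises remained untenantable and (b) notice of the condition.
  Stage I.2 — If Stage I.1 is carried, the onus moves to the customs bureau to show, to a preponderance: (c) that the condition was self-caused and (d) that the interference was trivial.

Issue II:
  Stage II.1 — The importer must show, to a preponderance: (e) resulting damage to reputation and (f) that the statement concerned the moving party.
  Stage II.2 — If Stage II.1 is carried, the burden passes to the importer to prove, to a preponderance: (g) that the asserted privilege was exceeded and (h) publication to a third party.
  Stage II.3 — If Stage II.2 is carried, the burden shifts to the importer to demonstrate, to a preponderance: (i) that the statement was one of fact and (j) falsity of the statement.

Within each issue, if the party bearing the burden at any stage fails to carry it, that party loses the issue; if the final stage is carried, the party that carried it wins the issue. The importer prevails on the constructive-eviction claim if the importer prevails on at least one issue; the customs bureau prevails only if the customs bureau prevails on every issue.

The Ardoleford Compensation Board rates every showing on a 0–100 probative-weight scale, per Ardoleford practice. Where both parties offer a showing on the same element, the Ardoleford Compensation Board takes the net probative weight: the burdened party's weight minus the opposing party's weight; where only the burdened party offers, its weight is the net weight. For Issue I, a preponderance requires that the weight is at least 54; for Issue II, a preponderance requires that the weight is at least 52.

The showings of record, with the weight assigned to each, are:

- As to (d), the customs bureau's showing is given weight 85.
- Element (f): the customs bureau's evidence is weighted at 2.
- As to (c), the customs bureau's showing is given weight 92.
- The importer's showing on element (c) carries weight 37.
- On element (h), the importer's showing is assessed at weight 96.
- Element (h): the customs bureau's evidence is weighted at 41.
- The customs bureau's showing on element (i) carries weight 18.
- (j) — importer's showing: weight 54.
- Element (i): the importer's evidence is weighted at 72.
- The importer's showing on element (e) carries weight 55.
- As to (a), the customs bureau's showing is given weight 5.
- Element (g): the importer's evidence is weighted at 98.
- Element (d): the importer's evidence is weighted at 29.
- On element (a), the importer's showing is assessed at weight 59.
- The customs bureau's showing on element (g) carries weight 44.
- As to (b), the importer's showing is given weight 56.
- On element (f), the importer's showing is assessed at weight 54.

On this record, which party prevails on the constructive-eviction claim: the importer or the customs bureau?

importer

— Issue I —
Stage I.1 — burden on importer; standard: a preponderance (weight is at least 54).
    (a): 59 − 5 = 54 ≥ 54 [met]
    (b): 56 ≥ 54 [met]
  All elements met. The burden passes to the customs bureau.
Stage I.2 — burden on customs bureau; standard: a preponderance (weight is at least 54).
    (c): 92 − 37 = 55 ≥ 54 [met]
    (d): 85 − 29 = 56 ≥ 54 [met]
  All elements met at the final stage.
All stages carried — the customs bureau prevails on this issue.
— Issue II —
Stage II.1 — burden on importer; standard: a preponderance (weight is at least 52).
    (e): 55 ≥ 52 [met]
    (f): 54 − 2 = 52 ≥ 52 [met]
  Stage II.1 carried; the burden remains with the importer.
Stage II.2 — burden on importer; standard: a preponderance (weight is at least 52).
    (g): 98 − 44 = 54 ≥ 52 [met]
    (h): 96 − 41 = 55 ≥ 52 [met]
  Stage II.2 is satisfied; the importer continues to bear the burden.
Stage II.3 — burden on importer; standard: a preponderance (weight is at least 52).
    (i): 72 − 18 = 54 ≥ 52 [met]
    (j): 54 ≥ 52 [met]
  All elements met at the final stage.
All stages carried — the importer prevails on this issue.
Per-issue: Issue I → customs bureau; Issue II → importer. The importer must prevail on at least one issue; overall, the importer prevails.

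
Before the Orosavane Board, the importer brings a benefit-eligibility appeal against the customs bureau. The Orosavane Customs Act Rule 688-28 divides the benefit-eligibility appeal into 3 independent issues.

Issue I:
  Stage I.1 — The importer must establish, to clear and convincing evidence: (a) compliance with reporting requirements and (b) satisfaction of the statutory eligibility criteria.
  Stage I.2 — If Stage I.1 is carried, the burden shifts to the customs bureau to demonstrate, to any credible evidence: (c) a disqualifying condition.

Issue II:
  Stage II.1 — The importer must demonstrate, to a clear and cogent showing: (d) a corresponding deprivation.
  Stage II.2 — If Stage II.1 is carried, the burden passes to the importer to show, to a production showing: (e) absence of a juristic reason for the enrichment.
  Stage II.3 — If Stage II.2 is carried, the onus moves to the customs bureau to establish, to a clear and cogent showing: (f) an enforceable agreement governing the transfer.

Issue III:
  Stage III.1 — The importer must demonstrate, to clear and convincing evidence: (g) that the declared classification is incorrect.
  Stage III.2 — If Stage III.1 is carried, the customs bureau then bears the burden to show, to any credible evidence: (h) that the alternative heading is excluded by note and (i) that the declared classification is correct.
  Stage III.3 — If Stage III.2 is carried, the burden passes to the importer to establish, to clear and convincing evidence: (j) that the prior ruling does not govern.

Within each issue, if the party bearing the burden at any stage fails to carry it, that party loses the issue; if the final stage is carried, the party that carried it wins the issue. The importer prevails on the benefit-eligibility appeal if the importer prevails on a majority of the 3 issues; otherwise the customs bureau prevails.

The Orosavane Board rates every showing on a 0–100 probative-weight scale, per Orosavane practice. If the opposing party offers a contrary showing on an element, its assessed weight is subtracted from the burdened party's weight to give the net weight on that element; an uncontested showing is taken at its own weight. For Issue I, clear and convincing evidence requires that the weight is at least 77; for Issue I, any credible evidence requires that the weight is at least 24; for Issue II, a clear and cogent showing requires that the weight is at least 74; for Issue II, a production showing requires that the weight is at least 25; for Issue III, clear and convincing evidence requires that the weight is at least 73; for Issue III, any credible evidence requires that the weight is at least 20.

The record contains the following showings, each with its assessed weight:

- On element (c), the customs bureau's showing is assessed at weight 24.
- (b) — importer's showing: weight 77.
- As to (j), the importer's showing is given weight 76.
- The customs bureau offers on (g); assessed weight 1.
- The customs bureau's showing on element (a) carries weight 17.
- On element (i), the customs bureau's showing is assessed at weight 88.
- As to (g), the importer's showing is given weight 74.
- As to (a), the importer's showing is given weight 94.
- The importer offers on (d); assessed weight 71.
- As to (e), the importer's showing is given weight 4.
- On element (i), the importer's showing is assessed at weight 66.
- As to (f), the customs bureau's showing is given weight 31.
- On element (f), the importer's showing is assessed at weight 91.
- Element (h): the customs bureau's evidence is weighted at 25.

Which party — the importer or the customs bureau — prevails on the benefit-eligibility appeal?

customs bureau

— Issue I —
At Stage I.1 the importer must meet clear and convincing evidence (weight is at least 77): on (a) the weight is 94 less the opposing 17 gives net 77, ≥ 77, so (a) meets the standard; on (b) the weight is 77, which does reach 77, so (b) meets the standard.
  Stage I.1 carried; the burden shifts to the customs bureau.
At Stage I.2 the customs bureau must meet any credible evidence (weight is at least 24): on (c) the weight is 24, which does reach 24, so (c) meets the standard.
  All elements met at the final stage.
With every stage satisfied, the customs bureau prevails on this issue.
— Issue II —
Stage II.1 — burden on importer; standard: a clear and cogent showing (weight is at least 74).
    (d): 71 < 74 [not met]
  Not every element is met, so the importer fails to carry Stage II.1.
So the customs bureau prevails on this issue.
— Issue III —
Stage III.1 — burden on importer; standard: clear and convincing evidence (weight is at least 73).
    (g): 74 − 1 = 73 ≥ 73 [met]
  Stage III.1 carried; the burden shifts to the customs bureau.
Stage III.2 — burden on customs bureau; standard: any credible evidence (weight is at least 20).
    (h): 25 ≥ 20 [met]
    (i): 88 − 66 = 22 ≥ 20 [met]
  Stage III.2 is satisfied; the onus moves to the importer.
Stage III.3 — burden on importer; standard: clear and convincing evidence (weight is at least 73).
    (j): 76 ≥ 73 [met]
  The importer carries the last stage.
With every stage satisfied, the importer prevails on this issue.
Per-issue: Issue I → customs bureau; Issue II → customs bureau; Issue III → importer. The importer must prevail on a majority of issues; overall, the customs bureau prevails.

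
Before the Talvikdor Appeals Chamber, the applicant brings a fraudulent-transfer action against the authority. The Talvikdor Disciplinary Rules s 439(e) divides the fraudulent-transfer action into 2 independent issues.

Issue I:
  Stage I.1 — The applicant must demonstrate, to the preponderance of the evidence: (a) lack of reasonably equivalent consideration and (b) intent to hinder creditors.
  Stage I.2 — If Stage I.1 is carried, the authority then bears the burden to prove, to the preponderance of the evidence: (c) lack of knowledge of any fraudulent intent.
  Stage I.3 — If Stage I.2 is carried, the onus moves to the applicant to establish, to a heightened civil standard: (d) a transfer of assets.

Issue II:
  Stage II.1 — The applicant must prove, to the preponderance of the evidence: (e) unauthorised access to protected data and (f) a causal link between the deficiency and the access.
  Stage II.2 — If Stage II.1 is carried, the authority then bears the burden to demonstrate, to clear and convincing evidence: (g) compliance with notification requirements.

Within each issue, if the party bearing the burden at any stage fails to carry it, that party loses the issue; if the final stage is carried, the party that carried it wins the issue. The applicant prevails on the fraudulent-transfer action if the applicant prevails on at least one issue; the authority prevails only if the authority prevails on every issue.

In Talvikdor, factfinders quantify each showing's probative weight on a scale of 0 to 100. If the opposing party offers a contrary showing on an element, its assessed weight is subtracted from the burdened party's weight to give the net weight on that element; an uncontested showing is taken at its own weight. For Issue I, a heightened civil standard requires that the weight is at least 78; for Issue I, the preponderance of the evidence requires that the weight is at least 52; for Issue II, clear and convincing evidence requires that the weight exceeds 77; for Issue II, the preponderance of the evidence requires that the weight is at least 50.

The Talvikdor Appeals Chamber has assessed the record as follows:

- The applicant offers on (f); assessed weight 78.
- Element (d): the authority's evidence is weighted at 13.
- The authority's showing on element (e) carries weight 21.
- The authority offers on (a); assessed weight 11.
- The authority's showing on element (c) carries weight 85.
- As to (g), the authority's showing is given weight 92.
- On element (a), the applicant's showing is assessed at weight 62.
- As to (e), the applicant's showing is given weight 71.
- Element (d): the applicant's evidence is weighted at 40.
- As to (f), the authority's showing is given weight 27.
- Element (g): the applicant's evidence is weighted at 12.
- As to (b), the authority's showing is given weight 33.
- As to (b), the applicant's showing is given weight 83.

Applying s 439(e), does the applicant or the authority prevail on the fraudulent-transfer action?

authority

— Issue I —
Stage I.1 — burden on applicant; standard: the preponderance of the evidence (weight is at least 52).
    (a): 62 − 11 = 51 < 52 [not met]
    (b): 83 − 33 = 50 < 52 [not met]
  Stage I.1 not carried; the applicant fails its burden.
The analysis ends at Stage I.1; the authority prevails on this issue.
— Issue II —
Stage II.1 (applicant, the preponderance of the evidence, weight is at least 50): (e) net 71−21=50 ≥ 50 — meets; (f) net 78−27=51 ≥ 50 — meets.
  Stage II.1 carried; the burden shifts to the authority.
Stage II.2 (authority, clear and convincing evidence, weight exceeds 77): (g) net 92−12=80 > 77 — meets.
  Stage II.2 carried; the final stage is satisfied.
With every stage satisfied, the authority prevails on this issue.
Per-issue: Issue I → authority; Issue II → authority. The applicant must prevail on at least one issue; overall, the authority prevails.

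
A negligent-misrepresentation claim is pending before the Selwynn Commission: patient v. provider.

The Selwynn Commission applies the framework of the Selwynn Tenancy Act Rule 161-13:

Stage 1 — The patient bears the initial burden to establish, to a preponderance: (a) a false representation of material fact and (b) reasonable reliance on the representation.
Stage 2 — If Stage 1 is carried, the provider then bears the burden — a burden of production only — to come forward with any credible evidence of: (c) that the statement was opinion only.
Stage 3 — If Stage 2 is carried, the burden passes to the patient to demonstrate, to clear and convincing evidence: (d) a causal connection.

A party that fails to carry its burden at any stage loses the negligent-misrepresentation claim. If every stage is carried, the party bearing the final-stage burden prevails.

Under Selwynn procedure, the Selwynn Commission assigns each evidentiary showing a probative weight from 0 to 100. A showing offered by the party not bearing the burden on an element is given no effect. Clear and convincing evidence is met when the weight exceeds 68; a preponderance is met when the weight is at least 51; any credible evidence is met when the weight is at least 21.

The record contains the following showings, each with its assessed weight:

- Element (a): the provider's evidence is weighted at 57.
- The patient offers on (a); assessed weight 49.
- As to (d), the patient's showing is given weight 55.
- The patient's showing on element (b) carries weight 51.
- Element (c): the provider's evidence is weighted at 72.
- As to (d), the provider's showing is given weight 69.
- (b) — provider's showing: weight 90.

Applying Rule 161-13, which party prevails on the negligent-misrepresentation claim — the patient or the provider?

At Stage 1 the patient must meet a preponderance (weight is at least 51): on (a) the weight is 49 (the provider's 57 is given no effect), < 51, so (a) does not meet the standard; on (b) the weight is 51 (the provider's 90 is given no effect), which does reach 51, so (b) meets the standard.
  Not every element is met, so the patient fails to carry Stage 1.
So the provider prevails.

provider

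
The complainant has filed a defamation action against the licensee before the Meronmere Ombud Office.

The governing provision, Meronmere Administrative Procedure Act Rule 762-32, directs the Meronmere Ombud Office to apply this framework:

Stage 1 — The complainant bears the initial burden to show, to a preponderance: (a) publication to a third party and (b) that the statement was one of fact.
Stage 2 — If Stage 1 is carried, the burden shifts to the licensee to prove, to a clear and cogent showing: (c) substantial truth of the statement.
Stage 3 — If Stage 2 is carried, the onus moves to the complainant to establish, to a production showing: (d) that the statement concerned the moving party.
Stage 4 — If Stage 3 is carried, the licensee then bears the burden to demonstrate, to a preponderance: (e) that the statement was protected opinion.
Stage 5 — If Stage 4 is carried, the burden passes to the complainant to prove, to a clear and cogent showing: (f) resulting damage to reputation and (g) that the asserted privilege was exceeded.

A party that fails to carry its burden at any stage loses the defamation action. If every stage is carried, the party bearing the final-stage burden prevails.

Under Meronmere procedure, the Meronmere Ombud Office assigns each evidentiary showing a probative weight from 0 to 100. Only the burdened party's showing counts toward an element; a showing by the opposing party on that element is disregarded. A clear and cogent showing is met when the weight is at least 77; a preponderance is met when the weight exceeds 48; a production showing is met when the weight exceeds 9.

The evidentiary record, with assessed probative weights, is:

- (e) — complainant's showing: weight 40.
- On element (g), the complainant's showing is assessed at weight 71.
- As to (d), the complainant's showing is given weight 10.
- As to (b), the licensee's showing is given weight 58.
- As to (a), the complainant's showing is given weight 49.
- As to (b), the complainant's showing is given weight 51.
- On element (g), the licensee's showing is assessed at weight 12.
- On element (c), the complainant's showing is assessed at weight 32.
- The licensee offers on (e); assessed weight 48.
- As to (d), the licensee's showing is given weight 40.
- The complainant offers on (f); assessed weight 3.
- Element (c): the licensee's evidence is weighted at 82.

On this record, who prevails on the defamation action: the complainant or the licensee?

complainant

Stage 1 — burden on complainant; standard: a preponderance (weight exceeds 48).
    (a): 49 > 48 [met]
    (b): 51 (licensee's 58 disregarded) > 48 [met]
  Stage 1 carried; the burden shifts to the licensee.
Stage 2 — burden on licensee; standard: a clear and cogent showing (weight is at least 77).
    (c): 82 (complainant's 32 disregarded) ≥ 77 [met]
  The licensee carries Stage 2; the complainant now bears the burden.
Stage 3 — burden on complainant; standard: a production showing (weight exceeds 9).
    (d): 10 (licensee's 40 disregarded) > 9 [met]
  Stage 3 carried; the burden shifts to the licensee.
Stage 4 — burden on licensee; standard: a preponderance (weight exceeds 48).
    (e): 48 (complainant's 40 disregarded) ≤ 48 [not met]
  Stage 4 not carried; the licensee fails its burden.
The complainant prevails.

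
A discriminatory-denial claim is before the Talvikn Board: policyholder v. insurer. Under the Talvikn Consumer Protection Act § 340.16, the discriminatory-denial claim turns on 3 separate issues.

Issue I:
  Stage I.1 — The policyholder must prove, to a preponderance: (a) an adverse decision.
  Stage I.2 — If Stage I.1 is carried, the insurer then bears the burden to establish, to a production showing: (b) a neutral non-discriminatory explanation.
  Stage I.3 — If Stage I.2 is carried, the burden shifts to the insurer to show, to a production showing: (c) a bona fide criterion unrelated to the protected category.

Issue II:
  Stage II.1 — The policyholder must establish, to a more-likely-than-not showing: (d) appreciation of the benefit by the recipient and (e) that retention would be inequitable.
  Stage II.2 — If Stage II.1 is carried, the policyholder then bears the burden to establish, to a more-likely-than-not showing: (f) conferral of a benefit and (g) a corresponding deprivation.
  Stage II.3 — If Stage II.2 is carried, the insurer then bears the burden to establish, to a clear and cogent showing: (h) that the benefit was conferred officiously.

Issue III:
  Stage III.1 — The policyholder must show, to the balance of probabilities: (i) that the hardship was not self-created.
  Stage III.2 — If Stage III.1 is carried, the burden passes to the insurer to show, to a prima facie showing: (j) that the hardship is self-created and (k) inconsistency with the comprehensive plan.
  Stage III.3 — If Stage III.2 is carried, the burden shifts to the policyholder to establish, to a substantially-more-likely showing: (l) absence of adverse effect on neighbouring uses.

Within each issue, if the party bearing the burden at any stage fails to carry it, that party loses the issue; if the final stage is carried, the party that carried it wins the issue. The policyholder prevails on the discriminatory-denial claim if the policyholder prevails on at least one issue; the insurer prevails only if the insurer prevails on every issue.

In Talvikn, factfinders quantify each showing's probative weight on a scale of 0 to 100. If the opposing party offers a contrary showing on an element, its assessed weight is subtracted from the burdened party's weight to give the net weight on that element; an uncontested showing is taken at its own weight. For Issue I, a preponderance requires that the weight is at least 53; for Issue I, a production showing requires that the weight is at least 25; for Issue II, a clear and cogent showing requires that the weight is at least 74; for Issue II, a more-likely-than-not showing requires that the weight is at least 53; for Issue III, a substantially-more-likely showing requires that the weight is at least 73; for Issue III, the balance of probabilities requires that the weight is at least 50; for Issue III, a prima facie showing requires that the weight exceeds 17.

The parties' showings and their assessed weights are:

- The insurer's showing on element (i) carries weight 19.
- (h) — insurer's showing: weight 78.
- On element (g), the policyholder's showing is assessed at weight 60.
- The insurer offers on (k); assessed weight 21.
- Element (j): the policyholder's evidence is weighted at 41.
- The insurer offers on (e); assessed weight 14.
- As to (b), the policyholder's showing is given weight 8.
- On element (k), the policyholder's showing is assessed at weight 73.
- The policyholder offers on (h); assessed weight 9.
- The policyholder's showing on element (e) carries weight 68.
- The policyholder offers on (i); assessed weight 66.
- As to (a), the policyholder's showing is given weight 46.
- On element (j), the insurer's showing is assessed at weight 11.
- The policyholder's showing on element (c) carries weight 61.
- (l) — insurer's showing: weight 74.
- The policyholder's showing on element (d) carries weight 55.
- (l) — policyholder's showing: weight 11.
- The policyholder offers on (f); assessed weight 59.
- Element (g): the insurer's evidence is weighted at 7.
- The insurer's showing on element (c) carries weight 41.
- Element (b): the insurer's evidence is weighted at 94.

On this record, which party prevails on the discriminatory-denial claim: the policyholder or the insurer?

— Issue I —
At Stage I.1 the policyholder must meet a preponderance (weight is at least 53): on (a) the weight is 46, < 53, so (a) does not meet the standard.
  The policyholder does not carry Stage I.1.
The insurer prevails on this issue.
— Issue II —
Stage II.1 — burden on policyholder; standard: a more-likely-than-not showing (weight is at least 53).
    (d): 55 ≥ 53 [met]
    (e): 68 − 14 = 54 ≥ 53 [met]
  Stage II.1 is satisfied; the policyholder continues to bear the burden.
Stage II.2 — burden on policyholder; standard: a more-likely-than-not showing (weight is at least 53).
    (f): 59 ≥ 53 [met]
    (g): 60 − 7 = 53 ≥ 53 [met]
  Stage II.2 carried; the burden shifts to the insurer.
Stage II.3 — burden on insurer; standard: a clear and cogent showing (weight is at least 74).
    (h): 78 − 9 = 69 < 74 [not met]
  The insurer does not carry Stage II.3.
So the policyholder prevails on this issue.
— Issue III —
Stage III.1 (policyholder, the balance of probabilities, weight is at least 50): (i) net 66−19=47 < 50 — fails.
  The policyholder does not carry Stage III.1.
The insurer prevails on this issue.
Per-issue: Issue I → insurer; Issue II → policyholder; Issue III → insurer. The policyholder must prevail on at least one issue; overall, the policyholder prevails.

policyholder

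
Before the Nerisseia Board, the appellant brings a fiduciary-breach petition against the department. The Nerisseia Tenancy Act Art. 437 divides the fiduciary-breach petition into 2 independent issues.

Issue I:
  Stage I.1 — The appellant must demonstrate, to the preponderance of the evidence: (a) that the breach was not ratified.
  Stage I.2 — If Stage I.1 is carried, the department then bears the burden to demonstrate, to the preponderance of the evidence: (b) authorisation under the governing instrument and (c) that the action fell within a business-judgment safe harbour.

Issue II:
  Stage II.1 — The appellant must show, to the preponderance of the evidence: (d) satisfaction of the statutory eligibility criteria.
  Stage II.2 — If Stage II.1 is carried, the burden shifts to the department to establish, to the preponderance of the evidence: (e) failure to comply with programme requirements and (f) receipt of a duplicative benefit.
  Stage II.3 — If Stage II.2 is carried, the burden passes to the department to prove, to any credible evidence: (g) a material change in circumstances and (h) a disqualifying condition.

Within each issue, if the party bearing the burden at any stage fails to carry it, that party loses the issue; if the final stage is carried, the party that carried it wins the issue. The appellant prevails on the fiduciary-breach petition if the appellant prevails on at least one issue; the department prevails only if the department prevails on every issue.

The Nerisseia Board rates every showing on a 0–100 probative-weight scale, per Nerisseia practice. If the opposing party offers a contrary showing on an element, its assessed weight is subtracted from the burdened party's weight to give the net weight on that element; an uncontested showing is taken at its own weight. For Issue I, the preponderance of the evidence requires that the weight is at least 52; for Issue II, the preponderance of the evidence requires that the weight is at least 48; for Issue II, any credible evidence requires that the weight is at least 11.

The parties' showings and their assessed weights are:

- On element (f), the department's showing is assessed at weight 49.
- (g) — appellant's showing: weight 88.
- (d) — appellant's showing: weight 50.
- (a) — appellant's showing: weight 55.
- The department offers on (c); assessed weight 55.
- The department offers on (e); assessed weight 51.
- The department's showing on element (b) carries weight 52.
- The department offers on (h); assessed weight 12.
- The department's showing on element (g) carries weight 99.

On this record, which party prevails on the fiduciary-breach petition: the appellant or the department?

department

— Issue I —
Stage I.1 — burden on appellant; standard: the preponderance of the evidence (weight is at least 52).
    (a): 55 ≥ 52 [met]
  Stage I.1 is satisfied; the onus moves to the department.
Stage I.2 — burden on department; standard: the preponderance of the evidence (weight is at least 52).
    (b): 52 ≥ 52 [met]
    (c): 55 ≥ 52 [met]
  All elements met at the final stage.
Every stage carried; the department prevails on this issue.
— Issue II —
Stage II.1 (appellant, the preponderance of the evidence, weight is at least 48): (d) 50 ≥ 48 — meets.
  The appellant carries Stage II.1; the department now bears the burden.
Stage II.2 (department, the preponderance of the evidence, weight is at least 48): (e) 51 ≥ 48 — meets; (f) 49 ≥ 48 — meets.
  Stage II.2 is satisfied; the department continues to bear the burden.
Stage II.3 (department, any credible evidence, weight is at least 11): (g) net 99−88=11 ≥ 11 — meets; (h) 12 ≥ 11 — meets.
  The department carries the last stage.
All stages carried — the department prevails on this issue.
Per-issue: Issue I → department; Issue II → department. The appellant must prevail on at least one issue; overall, the department prevails.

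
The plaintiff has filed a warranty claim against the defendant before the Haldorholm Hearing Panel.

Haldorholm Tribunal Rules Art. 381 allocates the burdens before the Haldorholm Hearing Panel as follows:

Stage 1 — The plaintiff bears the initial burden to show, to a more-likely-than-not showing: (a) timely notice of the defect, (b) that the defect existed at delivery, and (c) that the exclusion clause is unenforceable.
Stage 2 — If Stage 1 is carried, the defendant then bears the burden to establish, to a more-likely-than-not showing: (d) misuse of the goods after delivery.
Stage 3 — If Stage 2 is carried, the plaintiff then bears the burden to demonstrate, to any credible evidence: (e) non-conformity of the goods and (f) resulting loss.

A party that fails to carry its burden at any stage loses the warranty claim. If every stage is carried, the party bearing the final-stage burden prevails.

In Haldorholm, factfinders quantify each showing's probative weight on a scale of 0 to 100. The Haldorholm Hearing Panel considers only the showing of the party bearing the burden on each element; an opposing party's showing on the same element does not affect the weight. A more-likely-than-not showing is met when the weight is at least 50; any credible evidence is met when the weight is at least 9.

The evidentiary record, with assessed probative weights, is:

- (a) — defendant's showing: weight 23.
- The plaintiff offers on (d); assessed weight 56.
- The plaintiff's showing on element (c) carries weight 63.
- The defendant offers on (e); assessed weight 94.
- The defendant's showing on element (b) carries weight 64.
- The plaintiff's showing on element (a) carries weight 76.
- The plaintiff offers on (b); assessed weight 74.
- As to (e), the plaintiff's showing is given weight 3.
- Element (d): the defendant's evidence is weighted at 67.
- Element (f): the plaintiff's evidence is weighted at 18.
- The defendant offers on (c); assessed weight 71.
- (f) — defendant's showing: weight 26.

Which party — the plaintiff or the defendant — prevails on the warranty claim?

defendant

Stage 1 (plaintiff, a more-likely-than-not showing, weight is at least 50): (a) 76 (defendant's 23 disregarded) ≥ 50 — meets; (b) 74 (defendant's 64 disregarded) ≥ 50 — meets; (c) 63 (defendant's 71 disregarded) ≥ 50 — meets.
  All elements met. The burden passes to the defendant.
Stage 2 (defendant, a more-likely-than-not showing, weight is at least 50): (d) 67 (plaintiff's 56 disregarded) ≥ 50 — meets.
  Stage 2 carried; the burden shifts to the plaintiff.
Stage 3 (plaintiff, any credible evidence, weight is at least 9): (e) 3 (defendant's 94 disregarded) < 9 — fails; (f) 18 (defendant's 26 disregarded) ≥ 9 — meets.
  The plaintiff does not carry Stage 3.
The defendant prevails.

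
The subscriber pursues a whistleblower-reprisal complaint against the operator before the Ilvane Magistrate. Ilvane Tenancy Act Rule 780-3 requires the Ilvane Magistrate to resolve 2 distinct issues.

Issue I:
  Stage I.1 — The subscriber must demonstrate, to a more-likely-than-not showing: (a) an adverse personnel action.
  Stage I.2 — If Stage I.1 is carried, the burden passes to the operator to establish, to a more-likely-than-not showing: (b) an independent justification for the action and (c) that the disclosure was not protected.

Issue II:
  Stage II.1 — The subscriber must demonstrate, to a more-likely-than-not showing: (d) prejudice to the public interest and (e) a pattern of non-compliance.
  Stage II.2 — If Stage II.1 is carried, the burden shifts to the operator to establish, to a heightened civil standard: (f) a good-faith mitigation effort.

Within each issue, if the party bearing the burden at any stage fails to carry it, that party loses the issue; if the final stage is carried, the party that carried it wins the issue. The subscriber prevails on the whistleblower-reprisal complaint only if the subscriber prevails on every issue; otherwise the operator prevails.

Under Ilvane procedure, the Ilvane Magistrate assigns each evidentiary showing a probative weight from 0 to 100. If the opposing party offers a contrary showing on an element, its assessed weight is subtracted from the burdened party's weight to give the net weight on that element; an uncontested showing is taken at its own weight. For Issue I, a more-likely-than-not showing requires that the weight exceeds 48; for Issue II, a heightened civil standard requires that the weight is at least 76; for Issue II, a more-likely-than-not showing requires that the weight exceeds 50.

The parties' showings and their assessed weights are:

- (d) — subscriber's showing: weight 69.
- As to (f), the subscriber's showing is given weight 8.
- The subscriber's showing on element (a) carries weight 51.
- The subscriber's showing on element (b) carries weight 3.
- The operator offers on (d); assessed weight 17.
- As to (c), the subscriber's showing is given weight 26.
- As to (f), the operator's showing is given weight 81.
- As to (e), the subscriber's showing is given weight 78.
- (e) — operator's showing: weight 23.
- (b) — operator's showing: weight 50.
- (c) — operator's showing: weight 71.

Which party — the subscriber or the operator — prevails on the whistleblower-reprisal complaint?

— Issue I —
Stage I.1 (subscriber, a more-likely-than-not showing, weight exceeds 48): (a) 51 > 48 — meets.
  The subscriber carries Stage I.1; the operator now bears the burden.
Stage I.2 (operator, a more-likely-than-not showing, weight exceeds 48): (b) net 50−3=47 ≤ 48 — fails; (c) net 71−26=45 ≤ 48 — fails.
  Stage I.2 not carried; the operator fails its burden.
So the subscriber prevails on this issue.
— Issue II —
Stage II.1 — burden on subscriber; standard: a more-likely-than-not showing (weight exceeds 50).
    (d): 69 − 17 = 52 > 50 [met]
    (e): 78 − 23 = 55 > 50 [met]
  Stage II.1 is satisfied; the onus moves to the operator.
Stage II.2 — burden on operator; standard: a heightened civil standard (weight is at least 76).
    (f): 81 − 8 = 73 < 76 [not met]
  Stage II.2 not carried; the operator fails its burden.
The subscriber prevails on this issue.
Per-issue: Issue I → subscriber; Issue II → subscriber. The subscriber must prevail on every issue; overall, the subscriber prevails.

subscriber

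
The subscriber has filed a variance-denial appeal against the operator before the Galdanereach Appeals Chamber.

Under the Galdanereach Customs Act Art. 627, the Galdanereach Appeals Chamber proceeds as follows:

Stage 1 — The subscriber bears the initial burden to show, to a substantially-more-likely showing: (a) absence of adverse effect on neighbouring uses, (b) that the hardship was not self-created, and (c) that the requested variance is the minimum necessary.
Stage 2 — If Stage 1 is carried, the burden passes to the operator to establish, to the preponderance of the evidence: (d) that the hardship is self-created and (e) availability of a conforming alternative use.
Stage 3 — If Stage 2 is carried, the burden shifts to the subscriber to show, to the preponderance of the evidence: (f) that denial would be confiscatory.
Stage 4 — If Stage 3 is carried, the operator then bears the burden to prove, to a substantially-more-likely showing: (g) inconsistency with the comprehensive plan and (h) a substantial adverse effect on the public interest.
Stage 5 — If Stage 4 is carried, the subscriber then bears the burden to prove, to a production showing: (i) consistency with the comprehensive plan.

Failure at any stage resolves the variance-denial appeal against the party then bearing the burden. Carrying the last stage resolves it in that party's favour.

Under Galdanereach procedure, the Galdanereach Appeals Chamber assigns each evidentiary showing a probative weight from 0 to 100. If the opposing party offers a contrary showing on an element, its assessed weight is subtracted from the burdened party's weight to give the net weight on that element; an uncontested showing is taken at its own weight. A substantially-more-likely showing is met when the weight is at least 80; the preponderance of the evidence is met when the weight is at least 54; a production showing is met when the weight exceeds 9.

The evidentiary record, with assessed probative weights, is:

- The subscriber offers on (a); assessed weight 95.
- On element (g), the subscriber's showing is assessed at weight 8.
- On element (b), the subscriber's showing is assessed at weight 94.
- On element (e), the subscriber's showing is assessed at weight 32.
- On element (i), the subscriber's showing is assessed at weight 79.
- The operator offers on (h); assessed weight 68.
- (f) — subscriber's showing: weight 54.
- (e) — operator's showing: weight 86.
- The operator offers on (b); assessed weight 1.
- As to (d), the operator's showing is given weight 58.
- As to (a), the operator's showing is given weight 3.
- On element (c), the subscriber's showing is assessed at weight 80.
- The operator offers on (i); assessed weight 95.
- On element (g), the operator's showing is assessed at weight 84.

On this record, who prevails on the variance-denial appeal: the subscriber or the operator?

subscriber

Stage 1 (subscriber, a substantially-more-likely showing, weight is at least 80): (a) net 95−3=92 ≥ 80 — meets; (b) net 94−1=93 ≥ 80 — meets; (c) 80 ≥ 80 — meets.
  Stage 1 is satisfied; the onus moves to the operator.
Stage 2 (operator, the preponderance of the evidence, weight is at least 54): (d) 58 ≥ 54 — meets; (e) net 86−32=54 ≥ 54 — meets.
  Stage 2 carried; the burden shifts to the subscriber.
Stage 3 (subscriber, the preponderance of the evidence, weight is at least 54): (f) 54 ≥ 54 — meets.
  Stage 3 is satisfied; the onus moves to the operator.
Stage 4 (operator, a substantially-more-likely showing, weight is at least 80): (g) net 84−8=76 < 80 — fails; (h) 68 < 80 — fails.
  Stage 4 not carried; the operator fails its burden.
The analysis ends at Stage 4; the subscriber prevails.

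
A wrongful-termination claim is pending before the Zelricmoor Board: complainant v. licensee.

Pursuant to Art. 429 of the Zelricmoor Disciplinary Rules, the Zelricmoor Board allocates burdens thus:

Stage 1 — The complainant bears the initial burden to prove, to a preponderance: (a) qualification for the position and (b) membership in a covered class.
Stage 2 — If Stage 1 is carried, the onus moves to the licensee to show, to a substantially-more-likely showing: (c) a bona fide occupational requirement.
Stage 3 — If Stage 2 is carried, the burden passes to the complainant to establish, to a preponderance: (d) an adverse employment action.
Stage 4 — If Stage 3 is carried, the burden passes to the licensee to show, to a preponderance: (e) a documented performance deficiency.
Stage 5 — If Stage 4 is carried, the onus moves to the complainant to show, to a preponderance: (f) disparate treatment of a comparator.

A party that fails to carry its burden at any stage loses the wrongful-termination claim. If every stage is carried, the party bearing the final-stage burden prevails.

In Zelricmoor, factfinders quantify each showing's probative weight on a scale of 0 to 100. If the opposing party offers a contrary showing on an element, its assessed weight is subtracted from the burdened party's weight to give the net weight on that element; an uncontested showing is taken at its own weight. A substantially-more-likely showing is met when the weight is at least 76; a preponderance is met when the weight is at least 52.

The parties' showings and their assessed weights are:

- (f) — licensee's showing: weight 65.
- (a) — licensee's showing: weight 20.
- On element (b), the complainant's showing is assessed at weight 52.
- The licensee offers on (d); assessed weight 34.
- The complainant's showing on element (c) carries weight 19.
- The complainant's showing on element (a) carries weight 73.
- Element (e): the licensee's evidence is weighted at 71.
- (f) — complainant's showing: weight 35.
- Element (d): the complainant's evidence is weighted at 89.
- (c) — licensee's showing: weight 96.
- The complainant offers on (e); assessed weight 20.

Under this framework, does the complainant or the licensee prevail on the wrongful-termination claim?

complainant

At Stage 1 the complainant must meet a preponderance (weight is at least 52): on (a) the weight is 73 less the opposing 20 gives net 53, ≥ 52, so (a) meets the standard; on (b) the weight is 52, ≥ 52, so (b) meets the standard.
  The complainant carries Stage 1; the licensee now bears the burden.
At Stage 2 the licensee must meet a substantially-more-likely showing (weight is at least 76): on (c) the weight is 96 less the opposing 19 gives net 77, ≥ 76, so (c) meets the standard.
  The licensee carries Stage 2; the complainant now bears the burden.
At Stage 3 the complainant must meet a preponderance (weight is at least 52): on (d) the weight is 89 less the opposing 34 gives net 55, ≥ 52, so (d) meets the standard.
  Stage 3 is satisfied; the onus moves to the licensee.
At Stage 4 the licensee must meet a preponderance (weight is at least 52): on (e) the weight is 71 less the opposing 20 gives net 51, which does not reach 52, so (e) does not meet the standard.
  The licensee does not carry Stage 4.
The analysis ends at Stage 4; the complainant prevails.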